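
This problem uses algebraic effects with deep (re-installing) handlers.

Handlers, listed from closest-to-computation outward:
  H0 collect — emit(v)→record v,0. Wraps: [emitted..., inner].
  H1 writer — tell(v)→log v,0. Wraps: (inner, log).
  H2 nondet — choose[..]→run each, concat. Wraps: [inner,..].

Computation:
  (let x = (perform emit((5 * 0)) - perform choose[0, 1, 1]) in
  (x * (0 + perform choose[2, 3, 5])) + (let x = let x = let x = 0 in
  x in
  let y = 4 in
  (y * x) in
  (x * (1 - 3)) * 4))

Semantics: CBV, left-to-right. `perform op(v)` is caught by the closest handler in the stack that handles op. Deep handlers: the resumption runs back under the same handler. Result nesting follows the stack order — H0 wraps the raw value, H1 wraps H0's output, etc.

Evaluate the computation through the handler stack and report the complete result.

Answer: [([0, 0], ()), ([0, 0], ()), ([0, 0], ()), ([0, -2], ()), ([0, -3], ()), ([0, -5], ()), ([0, -2], ()), ([0, -3], ()), ([0, -5], ())]

Step-by-step:
emit(0) @ H0 ⇒ out+=0
choose[0, 1, 1] @ H2
  branch[0] choose=0:
    choose[2, 3, 5] @ H2
      branch[0] choose=2:
        H0 returns [0, 0]
        H1 returns ([0, 0], ())
        H2 returns [([0, 0], ())]
      branch[1] choose=3:
        H0 returns [0, 0]
        H1 returns ([0, 0], ())
        H2 returns [([0, 0], ())]
      branch[2] choose=5:
        H0 returns [0, 0]
        H1 returns ([0, 0], ())
        H2 returns [([0, 0], ())]
  branch[1] choose=1:
    choose[2, 3, 5] @ H2
      branch[0] choose=2:
        H0 returns [0, -2]
        H1 returns ([0, -2], ())
        H2 returns [([0, -2], ())]
      branch[1] choose=3:
        H0 returns [0, -3]
        H1 returns ([0, -3], ())
        H2 returns [([0, -3], ())]
      branch[2] choose=5:
        H0 returns [0, -5]
        H1 returns ([0, -5], ())
        H2 returns [([0, -5], ())]
  branch[2] choose=1:
    choose[2, 3, 5] @ H2
      branch[0] choose=2:
        H0 returns [0, -2]
        H1 returns ([0, -2], ())
        H2 returns [([0, -2], ())]
      branch[1] choose=3:
        H0 returns [0, -3]
        H1 returns ([0, -3], ())
        H2 returns [([0, -3], ())]
      branch[2] choose=5:
        H0 returns [0, -5]
        H1 returns ([0, -5], ())
        H2 returns [([0, -5], ())]
= [([0, 0], ()), ([0, 0], ()), ([0, 0], ()), ([0, -2], ()), ([0, -3], ()), ([0, -5], ()), ([0, -2], ()), ([0, -3], ()), ([0, -5], ())]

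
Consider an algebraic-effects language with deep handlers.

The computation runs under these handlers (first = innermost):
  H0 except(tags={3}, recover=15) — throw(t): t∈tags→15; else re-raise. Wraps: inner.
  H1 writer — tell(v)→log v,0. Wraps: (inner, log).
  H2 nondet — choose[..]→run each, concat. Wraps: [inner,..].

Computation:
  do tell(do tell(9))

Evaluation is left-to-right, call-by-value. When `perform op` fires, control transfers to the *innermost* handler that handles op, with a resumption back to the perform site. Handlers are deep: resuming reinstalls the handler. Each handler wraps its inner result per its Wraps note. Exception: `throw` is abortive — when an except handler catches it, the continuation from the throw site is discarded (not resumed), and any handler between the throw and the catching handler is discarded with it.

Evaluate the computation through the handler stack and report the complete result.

Answer: [(0, (9, 0))]

Evaluation trace:
tell(9) @ H1 ⇒ log+=9
tell(0) @ H1 ⇒ log+=0
H0 returns 0
H1 returns (0, (9, 0))
H2 returns [(0, (9, 0))]
= [(0, (9, 0))]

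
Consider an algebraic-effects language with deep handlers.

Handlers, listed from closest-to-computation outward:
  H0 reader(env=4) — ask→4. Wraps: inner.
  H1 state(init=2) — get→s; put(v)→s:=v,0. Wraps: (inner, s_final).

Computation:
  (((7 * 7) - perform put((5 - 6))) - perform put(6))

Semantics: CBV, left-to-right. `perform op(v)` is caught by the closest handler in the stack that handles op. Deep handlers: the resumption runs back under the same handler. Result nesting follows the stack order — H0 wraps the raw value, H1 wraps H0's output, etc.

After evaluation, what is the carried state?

Working:
put(-1) @ H1 ⇒ s:=-1
put(6) @ H1 ⇒ s:=6
H0 returns 49
H1 returns (49, 6)
= (49, 6)

Answer: 6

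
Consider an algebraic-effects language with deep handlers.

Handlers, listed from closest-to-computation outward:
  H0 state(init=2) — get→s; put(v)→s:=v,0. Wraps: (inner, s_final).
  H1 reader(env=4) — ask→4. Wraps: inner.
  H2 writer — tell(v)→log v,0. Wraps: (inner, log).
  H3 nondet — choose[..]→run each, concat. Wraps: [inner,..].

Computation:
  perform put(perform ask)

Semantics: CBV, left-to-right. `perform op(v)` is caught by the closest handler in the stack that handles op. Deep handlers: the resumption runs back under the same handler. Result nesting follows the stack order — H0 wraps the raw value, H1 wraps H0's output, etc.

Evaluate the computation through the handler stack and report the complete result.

Answer: [((0, 4), ())]

Evaluation trace:
ask @ H1 ⇒ 4
put(4) @ H0 ⇒ s:=4
H0 returns (0, 4)
H1 returns (0, 4)
H2 returns ((0, 4), ())
H3 returns [((0, 4), ())]
= [((0, 4), ())]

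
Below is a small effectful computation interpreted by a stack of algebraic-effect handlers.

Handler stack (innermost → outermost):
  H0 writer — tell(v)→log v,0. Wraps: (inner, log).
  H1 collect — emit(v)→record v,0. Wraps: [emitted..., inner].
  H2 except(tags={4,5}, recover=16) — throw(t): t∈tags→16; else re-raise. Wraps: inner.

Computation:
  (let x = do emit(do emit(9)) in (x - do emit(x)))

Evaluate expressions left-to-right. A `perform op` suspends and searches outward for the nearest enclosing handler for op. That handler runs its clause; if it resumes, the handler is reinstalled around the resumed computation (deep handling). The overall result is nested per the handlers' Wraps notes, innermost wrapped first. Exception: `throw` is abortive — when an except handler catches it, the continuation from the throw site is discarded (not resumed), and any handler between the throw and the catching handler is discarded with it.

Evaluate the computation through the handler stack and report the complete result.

Answer: [9, 0, 0, (0, ())]

Evaluation trace:
emit(9) @ H1 ⇒ out+=9
emit(0) @ H1 ⇒ out+=0
emit(0) @ H1 ⇒ out+=0
H0 returns (0, ())
H1 returns [9, 0, 0, (0, ())]
H2 returns [9, 0, 0, (0, ())]
= [9, 0, 0, (0, ())]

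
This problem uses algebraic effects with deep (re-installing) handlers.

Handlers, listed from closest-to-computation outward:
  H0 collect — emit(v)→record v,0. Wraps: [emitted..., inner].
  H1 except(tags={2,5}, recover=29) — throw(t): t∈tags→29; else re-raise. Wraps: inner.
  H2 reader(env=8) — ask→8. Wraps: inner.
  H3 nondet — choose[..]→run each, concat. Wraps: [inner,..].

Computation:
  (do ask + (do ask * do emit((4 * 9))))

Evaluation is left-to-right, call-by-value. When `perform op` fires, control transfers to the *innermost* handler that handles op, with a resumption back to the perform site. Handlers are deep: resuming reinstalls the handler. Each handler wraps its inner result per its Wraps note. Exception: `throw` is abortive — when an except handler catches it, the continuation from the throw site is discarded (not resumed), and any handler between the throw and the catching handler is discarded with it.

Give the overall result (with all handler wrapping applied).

Step-by-step:
ask @ H2 ⇒ 8
ask @ H2 ⇒ 8
emit(36) @ H0 ⇒ out+=36
H0 returns [36, 8]
H1 returns [36, 8]
H2 returns [36, 8]
H3 returns [[36, 8]]
= [[36, 8]]

Answer: [[36, 8]]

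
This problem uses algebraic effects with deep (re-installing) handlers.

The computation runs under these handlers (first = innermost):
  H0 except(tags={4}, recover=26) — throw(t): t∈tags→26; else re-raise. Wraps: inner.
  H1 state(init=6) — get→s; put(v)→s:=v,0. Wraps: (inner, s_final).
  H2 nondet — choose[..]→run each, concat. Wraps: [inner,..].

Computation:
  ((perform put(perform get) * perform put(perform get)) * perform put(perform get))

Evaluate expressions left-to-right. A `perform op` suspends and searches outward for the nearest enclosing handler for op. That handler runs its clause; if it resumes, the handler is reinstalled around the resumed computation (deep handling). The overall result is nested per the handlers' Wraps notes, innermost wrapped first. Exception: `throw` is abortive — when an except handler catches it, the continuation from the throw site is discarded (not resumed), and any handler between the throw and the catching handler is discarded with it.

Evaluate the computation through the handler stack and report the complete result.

Step-by-step:
get @ H1 ⇒ 6
put(6) @ H1 ⇒ s:=6
get @ H1 ⇒ 6
put(6) @ H1 ⇒ s:=6
get @ H1 ⇒ 6
put(6) @ H1 ⇒ s:=6
H0 returns 0
H1 returns (0, 6)
H2 returns [(0, 6)]
= [(0, 6)]

Answer: [(0, 6)]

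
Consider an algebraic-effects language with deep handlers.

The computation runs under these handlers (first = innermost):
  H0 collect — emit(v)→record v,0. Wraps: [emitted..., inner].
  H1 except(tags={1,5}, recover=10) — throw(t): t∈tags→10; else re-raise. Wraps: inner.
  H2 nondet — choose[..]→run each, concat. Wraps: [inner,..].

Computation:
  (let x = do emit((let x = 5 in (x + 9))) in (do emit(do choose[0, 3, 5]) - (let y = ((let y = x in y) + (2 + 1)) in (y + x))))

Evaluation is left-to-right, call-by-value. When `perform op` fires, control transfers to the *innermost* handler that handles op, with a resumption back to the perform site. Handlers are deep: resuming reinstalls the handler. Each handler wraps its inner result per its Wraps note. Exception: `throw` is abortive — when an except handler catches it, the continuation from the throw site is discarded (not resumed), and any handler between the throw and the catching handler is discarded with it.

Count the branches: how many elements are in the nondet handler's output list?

Answer: 3

Evaluation trace:
emit(14) @ H0 ⇒ out+=14
choose[0, 3, 5] @ H2
  branch[0] choose=0:
    emit(0) @ H0 ⇒ out+=0
    H0 returns [14, 0, -3]
    H1 returns [14, 0, -3]
    H2 returns [[14, 0, -3]]
  branch[1] choose=3:
    emit(3) @ H0 ⇒ out+=3
    H0 returns [14, 3, -3]
    H1 returns [14, 3, -3]
    H2 returns [[14, 3, -3]]
  branch[2] choose=5:
    emit(5) @ H0 ⇒ out+=5
    H0 returns [14, 5, -3]
    H1 returns [14, 5, -3]
    H2 returns [[14, 5, -3]]
= [[14, 0, -3], [14, 3, -3], [14, 5, -3]]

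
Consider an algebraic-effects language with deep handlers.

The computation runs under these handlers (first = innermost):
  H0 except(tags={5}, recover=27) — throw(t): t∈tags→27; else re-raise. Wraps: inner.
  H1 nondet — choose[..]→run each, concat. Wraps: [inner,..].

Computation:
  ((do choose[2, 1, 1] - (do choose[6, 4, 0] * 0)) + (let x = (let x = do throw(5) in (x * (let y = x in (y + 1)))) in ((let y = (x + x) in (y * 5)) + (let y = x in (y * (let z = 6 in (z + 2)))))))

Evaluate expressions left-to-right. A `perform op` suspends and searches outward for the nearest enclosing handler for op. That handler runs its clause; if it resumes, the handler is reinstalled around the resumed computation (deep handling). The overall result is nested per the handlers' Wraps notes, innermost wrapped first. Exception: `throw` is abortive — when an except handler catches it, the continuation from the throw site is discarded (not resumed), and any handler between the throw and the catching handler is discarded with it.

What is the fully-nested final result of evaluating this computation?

Answer: [27, 27, 27, 27, 27, 27, 27, 27, 27]

Working:
choose[2, 1, 1] @ H1
  branch[0] choose=2:
    choose[6, 4, 0] @ H1
      branch[0] choose=6:
        throw(5) @ H0 caught ⇒ 27
        H1 returns [27]
      branch[1] choose=4:
        throw(5) @ H0 caught ⇒ 27
        H1 returns [27]
      branch[2] choose=0:
        throw(5) @ H0 caught ⇒ 27
        H1 returns [27]
  branch[1] choose=1:
    choose[6, 4, 0] @ H1
      branch[0] choose=6:
        throw(5) @ H0 caught ⇒ 27
        H1 returns [27]
      branch[1] choose=4:
        throw(5) @ H0 caught ⇒ 27
        H1 returns [27]
      branch[2] choose=0:
        throw(5) @ H0 caught ⇒ 27
        H1 returns [27]
  branch[2] choose=1:
    choose[6, 4, 0] @ H1
      branch[0] choose=6:
        throw(5) @ H0 caught ⇒ 27
        H1 returns [27]
      branch[1] choose=4:
        throw(5) @ H0 caught ⇒ 27
        H1 returns [27]
      branch[2] choose=0:
        throw(5) @ H0 caught ⇒ 27
        H1 returns [27]
= [27, 27, 27, 27, 27, 27, 27, 27, 27]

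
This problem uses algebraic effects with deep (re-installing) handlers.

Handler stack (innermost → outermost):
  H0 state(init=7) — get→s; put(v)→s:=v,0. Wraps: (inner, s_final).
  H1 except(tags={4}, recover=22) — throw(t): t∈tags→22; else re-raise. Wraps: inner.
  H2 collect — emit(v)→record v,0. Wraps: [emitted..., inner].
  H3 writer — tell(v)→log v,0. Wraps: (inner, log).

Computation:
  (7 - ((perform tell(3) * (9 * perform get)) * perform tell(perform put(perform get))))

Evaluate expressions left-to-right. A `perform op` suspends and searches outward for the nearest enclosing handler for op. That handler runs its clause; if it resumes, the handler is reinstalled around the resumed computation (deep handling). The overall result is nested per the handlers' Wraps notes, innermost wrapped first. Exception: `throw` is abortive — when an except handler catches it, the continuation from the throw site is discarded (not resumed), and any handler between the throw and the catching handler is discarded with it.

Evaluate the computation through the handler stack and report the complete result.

Answer: ([(7, 7)], (3, 0))

Evaluation trace:
tell(3) @ H3 ⇒ log+=3
get @ H0 ⇒ 7
get @ H0 ⇒ 7
put(7) @ H0 ⇒ s:=7
tell(0) @ H3 ⇒ log+=0
H0 returns (7, 7)
H1 returns (7, 7)
H2 returns [(7, 7)]
H3 returns ([(7, 7)], (3, 0))
= ([(7, 7)], (3, 0))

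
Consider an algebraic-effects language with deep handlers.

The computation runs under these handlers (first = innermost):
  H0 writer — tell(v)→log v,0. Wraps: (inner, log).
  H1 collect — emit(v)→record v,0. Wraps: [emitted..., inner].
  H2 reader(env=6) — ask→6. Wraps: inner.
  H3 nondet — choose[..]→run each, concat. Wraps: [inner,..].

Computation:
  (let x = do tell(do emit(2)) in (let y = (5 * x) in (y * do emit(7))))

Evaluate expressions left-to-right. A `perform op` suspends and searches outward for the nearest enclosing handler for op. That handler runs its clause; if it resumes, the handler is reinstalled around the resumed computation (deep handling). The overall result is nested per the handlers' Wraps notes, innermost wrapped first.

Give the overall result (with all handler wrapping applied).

Answer: [[2, 7, (0, (0))]]

Working:
emit(2) @ H1 ⇒ out+=2
tell(0) @ H0 ⇒ log+=0
emit(7) @ H1 ⇒ out+=7
H0 returns (0, (0))
H1 returns [2, 7, (0, (0))]
H2 returns [2, 7, (0, (0))]
H3 returns [[2, 7, (0, (0))]]
= [[2, 7, (0, (0))]]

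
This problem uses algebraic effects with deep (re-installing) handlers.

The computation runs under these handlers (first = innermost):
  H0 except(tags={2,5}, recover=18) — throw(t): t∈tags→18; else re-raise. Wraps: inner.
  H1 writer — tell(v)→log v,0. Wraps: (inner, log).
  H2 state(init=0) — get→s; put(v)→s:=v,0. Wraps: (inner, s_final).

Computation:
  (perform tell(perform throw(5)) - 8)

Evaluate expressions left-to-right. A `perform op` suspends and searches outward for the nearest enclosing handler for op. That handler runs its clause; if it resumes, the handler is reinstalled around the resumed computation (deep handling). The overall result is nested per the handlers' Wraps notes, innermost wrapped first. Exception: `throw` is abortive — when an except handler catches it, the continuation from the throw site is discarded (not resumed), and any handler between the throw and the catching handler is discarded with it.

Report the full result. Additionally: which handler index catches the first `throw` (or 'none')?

Answer: ((18, ()), 0) ; first throw caught by: H0

Step-by-step:
throw(5) @ H0 caught ⇒ 18
H1 returns (18, ())
H2 returns ((18, ()), 0)
= ((18, ()), 0)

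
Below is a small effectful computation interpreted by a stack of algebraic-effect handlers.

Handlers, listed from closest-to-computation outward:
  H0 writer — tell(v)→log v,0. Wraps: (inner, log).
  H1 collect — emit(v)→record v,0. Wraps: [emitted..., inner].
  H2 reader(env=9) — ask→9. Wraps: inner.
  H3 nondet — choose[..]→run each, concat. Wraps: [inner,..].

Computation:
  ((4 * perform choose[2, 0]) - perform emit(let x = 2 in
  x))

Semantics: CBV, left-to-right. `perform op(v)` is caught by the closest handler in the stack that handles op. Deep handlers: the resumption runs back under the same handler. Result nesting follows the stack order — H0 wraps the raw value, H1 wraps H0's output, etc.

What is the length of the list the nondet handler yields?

Answer: 2

Working:
choose[2, 0] @ H3
  branch[0] choose=2:
    emit(2) @ H1 ⇒ out+=2
    H0 returns (8, ())
    H1 returns [2, (8, ())]
    H2 returns [2, (8, ())]
    H3 returns [[2, (8, ())]]
  branch[1] choose=0:
    emit(2) @ H1 ⇒ out+=2
    H0 returns (0, ())
    H1 returns [2, (0, ())]
    H2 returns [2, (0, ())]
    H3 returns [[2, (0, ())]]
= [[2, (8, ())], [2, (0, ())]]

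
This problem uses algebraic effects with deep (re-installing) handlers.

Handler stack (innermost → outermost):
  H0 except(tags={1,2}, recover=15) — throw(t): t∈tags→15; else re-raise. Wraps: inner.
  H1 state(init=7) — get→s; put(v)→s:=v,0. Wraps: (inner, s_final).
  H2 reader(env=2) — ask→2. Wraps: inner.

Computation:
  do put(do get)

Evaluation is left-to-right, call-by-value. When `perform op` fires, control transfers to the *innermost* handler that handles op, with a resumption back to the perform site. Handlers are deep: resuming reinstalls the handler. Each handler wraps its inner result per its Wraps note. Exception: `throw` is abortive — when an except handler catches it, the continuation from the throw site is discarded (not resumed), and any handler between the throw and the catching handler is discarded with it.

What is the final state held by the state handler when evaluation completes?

Answer: 7

Evaluation trace:
get @ H1 ⇒ 7
put(7) @ H1 ⇒ s:=7
H0 returns 0
H1 returns (0, 7)
H2 returns (0, 7)
= (0, 7)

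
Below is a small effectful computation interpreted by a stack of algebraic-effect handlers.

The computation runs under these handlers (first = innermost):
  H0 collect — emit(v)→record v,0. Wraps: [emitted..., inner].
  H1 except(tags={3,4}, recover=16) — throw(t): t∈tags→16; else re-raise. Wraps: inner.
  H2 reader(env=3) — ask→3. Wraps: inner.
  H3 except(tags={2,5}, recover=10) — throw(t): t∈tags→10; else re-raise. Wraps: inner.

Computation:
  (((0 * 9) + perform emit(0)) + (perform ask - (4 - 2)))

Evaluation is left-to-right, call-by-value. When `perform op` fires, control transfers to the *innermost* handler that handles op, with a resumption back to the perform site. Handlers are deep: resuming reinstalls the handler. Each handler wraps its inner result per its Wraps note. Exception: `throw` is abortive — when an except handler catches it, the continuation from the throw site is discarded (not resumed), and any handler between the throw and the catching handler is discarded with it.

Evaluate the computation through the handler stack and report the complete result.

Working:
emit(0) @ H0 ⇒ out+=0
ask @ H2 ⇒ 3
H0 returns [0, 1]
H1 returns [0, 1]
H2 returns [0, 1]
H3 returns [0, 1]
= [0, 1]

Answer: [0, 1]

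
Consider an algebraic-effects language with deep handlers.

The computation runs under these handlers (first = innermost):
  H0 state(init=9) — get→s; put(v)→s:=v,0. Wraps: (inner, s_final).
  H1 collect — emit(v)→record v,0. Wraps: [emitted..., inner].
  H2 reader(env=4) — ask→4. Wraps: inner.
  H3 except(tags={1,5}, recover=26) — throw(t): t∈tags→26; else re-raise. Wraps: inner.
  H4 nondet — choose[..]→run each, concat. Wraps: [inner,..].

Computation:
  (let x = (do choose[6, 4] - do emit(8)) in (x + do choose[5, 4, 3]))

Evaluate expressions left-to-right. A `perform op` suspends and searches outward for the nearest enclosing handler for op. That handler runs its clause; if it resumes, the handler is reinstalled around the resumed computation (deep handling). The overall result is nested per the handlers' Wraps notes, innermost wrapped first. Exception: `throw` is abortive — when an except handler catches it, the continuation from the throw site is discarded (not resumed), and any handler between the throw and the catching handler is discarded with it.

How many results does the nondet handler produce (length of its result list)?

Answer: 6

Working:
choose[6, 4] @ H4
  branch[0] choose=6:
    emit(8) @ H1 ⇒ out+=8
    choose[5, 4, 3] @ H4
      branch[0] choose=5:
        H0 returns (11, 9)
        H1 returns [8, (11, 9)]
        H2 returns [8, (11, 9)]
        H3 returns [8, (11, 9)]
        H4 returns [[8, (11, 9)]]
      branch[1] choose=4:
        H0 returns (10, 9)
        H1 returns [8, (10, 9)]
        H2 returns [8, (10, 9)]
        H3 returns [8, (10, 9)]
        H4 returns [[8, (10, 9)]]
      branch[2] choose=3:
        H0 returns (9, 9)
        H1 returns [8, (9, 9)]
        H2 returns [8, (9, 9)]
        H3 returns [8, (9, 9)]
        H4 returns [[8, (9, 9)]]
  branch[1] choose=4:
    emit(8) @ H1 ⇒ out+=8
    choose[5, 4, 3] @ H4
      branch[0] choose=5:
        H0 returns (9, 9)
        H1 returns [8, (9, 9)]
        H2 returns [8, (9, 9)]
        H3 returns [8, (9, 9)]
        H4 returns [[8, (9, 9)]]
      branch[1] choose=4:
        H0 returns (8, 9)
        H1 returns [8, (8, 9)]
        H2 returns [8, (8, 9)]
        H3 returns [8, (8, 9)]
        H4 returns [[8, (8, 9)]]
      branch[2] choose=3:
        H0 returns (7, 9)
        H1 returns [8, (7, 9)]
        H2 returns [8, (7, 9)]
        H3 returns [8, (7, 9)]
        H4 returns [[8, (7, 9)]]
= [[8, (11, 9)], [8, (10, 9)], [8, (9, 9)], [8, (9, 9)], [8, (8, 9)], [8, (7, 9)]]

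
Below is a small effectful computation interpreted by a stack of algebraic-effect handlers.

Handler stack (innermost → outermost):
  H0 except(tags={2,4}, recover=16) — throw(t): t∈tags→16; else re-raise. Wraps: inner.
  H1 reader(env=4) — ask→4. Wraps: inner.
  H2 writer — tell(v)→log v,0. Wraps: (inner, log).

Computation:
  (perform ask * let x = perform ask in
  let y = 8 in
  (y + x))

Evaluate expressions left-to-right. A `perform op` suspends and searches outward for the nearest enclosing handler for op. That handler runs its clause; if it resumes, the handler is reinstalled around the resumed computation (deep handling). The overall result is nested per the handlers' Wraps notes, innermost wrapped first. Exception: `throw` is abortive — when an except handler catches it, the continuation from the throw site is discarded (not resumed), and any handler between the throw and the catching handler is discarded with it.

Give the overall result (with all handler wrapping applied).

Step-by-step:
ask @ H1 ⇒ 4
ask @ H1 ⇒ 4
H0 returns 48
H1 returns 48
H2 returns (48, ())
= (48, ())

Answer: (48, ())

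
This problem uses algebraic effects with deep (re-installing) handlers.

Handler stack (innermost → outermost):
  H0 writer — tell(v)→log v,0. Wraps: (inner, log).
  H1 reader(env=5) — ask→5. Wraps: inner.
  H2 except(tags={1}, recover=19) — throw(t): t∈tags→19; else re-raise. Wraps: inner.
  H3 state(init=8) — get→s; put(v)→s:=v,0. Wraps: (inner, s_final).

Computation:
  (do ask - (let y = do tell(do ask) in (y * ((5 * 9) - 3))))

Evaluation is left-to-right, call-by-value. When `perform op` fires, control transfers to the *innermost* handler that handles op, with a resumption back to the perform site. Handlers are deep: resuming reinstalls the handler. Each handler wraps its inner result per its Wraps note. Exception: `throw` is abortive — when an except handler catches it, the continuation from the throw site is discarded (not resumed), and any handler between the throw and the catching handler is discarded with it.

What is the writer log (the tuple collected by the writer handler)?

Answer: (5)

Evaluation trace:
ask @ H1 ⇒ 5
ask @ H1 ⇒ 5
tell(5) @ H0 ⇒ log+=5
H0 returns (5, (5))
H1 returns (5, (5))
H2 returns (5, (5))
H3 returns ((5, (5)), 8)
= ((5, (5)), 8)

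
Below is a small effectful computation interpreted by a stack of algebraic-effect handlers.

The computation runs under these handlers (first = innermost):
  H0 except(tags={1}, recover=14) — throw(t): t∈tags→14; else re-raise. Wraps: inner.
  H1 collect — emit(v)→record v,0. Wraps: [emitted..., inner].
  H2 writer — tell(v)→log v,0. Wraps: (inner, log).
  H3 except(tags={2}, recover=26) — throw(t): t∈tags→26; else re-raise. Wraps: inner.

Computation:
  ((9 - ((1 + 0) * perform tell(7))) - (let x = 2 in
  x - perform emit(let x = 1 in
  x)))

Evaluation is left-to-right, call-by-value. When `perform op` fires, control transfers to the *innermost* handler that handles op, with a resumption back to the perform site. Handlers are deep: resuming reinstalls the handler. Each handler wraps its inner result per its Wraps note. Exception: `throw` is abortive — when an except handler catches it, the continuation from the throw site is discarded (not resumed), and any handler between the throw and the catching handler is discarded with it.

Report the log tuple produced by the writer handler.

Working:
tell(7) @ H2 ⇒ log+=7
emit(1) @ H1 ⇒ out+=1
H0 returns 7
H1 returns [1, 7]
H2 returns ([1, 7], (7))
H3 returns ([1, 7], (7))
= ([1, 7], (7))

Answer: (7)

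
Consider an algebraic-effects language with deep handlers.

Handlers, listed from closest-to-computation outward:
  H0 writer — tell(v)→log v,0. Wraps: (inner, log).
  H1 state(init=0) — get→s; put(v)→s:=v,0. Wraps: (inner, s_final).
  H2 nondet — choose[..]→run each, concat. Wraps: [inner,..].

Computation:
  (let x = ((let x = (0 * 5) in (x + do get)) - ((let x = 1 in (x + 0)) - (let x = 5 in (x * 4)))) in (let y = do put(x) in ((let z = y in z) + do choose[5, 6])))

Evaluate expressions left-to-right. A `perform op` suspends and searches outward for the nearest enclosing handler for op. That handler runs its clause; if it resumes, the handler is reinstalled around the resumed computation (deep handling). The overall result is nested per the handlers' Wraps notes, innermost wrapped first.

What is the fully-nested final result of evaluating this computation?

Step-by-step:
get @ H1 ⇒ 0
put(19) @ H1 ⇒ s:=19
choose[5, 6] @ H2
  branch[0] choose=5:
    H0 returns (5, ())
    H1 returns ((5, ()), 19)
    H2 returns [((5, ()), 19)]
  branch[1] choose=6:
    H0 returns (6, ())
    H1 returns ((6, ()), 19)
    H2 returns [((6, ()), 19)]
= [((5, ()), 19), ((6, ()), 19)]

Answer: [((5, ()), 19), ((6, ()), 19)]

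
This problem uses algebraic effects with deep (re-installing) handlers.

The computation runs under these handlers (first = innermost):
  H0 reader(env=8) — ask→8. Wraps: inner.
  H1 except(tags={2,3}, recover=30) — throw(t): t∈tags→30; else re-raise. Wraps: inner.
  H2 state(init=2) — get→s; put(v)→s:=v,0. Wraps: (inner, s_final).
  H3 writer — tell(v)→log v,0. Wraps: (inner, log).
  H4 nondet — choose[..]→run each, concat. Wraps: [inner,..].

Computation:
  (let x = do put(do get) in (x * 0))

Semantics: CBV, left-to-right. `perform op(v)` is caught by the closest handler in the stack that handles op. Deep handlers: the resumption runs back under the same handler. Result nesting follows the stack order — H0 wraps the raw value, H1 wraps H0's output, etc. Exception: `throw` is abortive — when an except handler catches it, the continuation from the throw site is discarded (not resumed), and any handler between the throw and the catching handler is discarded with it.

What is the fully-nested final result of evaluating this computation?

Step-by-step:
get @ H2 ⇒ 2
put(2) @ H2 ⇒ s:=2
H0 returns 0
H1 returns 0
H2 returns (0, 2)
H3 returns ((0, 2), ())
H4 returns [((0, 2), ())]
= [((0, 2), ())]

Answer: [((0, 2), ())]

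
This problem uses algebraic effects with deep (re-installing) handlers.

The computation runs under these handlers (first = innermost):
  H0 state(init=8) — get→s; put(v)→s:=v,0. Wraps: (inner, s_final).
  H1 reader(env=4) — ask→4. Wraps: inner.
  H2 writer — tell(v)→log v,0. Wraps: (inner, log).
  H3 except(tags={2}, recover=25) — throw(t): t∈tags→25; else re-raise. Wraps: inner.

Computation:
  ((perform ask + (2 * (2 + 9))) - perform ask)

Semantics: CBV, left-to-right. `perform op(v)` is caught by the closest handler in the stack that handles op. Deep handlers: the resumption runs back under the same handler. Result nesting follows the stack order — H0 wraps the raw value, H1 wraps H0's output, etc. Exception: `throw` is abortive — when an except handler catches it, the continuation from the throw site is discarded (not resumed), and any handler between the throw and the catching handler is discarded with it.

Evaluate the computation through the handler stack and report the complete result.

Answer: ((22, 8), ())

Working:
ask @ H1 ⇒ 4
ask @ H1 ⇒ 4
H0 returns (22, 8)
H1 returns (22, 8)
H2 returns ((22, 8), ())
H3 returns ((22, 8), ())
= ((22, 8), ())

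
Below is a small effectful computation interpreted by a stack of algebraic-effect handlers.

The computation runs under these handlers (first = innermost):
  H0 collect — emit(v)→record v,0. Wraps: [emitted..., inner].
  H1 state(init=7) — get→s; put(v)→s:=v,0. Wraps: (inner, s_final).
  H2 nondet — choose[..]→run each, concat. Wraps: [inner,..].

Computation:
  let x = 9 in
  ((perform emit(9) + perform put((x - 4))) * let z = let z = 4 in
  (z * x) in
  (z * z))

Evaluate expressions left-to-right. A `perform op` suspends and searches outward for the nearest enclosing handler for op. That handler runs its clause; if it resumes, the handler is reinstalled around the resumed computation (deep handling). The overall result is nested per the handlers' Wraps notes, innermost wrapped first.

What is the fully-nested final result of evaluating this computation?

Answer: [([9, 0], 5)]

Evaluation trace:
emit(9) @ H0 ⇒ out+=9
put(5) @ H1 ⇒ s:=5
H0 returns [9, 0]
H1 returns ([9, 0], 5)
H2 returns [([9, 0], 5)]
= [([9, 0], 5)]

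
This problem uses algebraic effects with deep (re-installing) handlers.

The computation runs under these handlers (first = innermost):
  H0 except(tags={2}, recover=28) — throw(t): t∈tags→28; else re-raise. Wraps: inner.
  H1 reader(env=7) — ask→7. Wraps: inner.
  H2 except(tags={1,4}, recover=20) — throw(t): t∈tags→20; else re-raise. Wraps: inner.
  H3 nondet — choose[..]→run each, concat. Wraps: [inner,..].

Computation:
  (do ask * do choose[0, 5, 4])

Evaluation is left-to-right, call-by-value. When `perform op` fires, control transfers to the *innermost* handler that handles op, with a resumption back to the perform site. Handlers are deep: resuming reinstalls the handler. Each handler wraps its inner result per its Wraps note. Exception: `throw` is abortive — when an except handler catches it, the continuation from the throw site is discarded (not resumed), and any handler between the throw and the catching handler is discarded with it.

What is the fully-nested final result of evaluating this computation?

Answer: [0, 35, 28]

Evaluation trace:
ask @ H1 ⇒ 7
choose[0, 5, 4] @ H3
  branch[0] choose=0:
    H0 returns 0
    H1 returns 0
    H2 returns 0
    H3 returns [0]
  branch[1] choose=5:
    H0 returns 35
    H1 returns 35
    H2 returns 35
    H3 returns [35]
  branch[2] choose=4:
    H0 returns 28
    H1 returns 28
    H2 returns 28
    H3 returns [28]
= [0, 35, 28]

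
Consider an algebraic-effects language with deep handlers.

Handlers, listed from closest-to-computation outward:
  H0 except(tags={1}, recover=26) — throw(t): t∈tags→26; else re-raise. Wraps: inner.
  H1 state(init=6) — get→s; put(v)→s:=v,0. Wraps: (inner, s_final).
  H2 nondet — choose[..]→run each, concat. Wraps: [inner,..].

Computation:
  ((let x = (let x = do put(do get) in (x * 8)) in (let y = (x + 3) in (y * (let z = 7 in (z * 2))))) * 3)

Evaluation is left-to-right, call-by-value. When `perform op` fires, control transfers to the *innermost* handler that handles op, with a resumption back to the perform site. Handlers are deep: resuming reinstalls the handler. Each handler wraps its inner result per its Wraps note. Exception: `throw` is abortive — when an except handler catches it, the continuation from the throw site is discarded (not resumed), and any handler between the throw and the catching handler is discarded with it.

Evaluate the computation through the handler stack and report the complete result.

Answer: [(126, 6)]

Step-by-step:
get @ H1 ⇒ 6
put(6) @ H1 ⇒ s:=6
H0 returns 126
H1 returns (126, 6)
H2 returns [(126, 6)]
= [(126, 6)]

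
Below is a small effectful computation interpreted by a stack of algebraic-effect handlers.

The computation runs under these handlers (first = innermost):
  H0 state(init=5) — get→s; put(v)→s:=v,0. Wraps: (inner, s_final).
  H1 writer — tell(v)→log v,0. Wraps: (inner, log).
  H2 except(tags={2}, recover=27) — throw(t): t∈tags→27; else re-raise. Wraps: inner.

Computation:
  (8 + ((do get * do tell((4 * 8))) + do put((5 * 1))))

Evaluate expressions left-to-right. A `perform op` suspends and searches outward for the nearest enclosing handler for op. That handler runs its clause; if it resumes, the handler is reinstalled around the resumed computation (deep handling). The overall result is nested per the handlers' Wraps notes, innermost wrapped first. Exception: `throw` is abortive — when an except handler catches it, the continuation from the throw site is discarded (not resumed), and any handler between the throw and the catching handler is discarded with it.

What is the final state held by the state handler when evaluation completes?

Evaluation trace:
get @ H0 ⇒ 5
tell(32) @ H1 ⇒ log+=32
put(5) @ H0 ⇒ s:=5
H0 returns (8, 5)
H1 returns ((8, 5), (32))
H2 returns ((8, 5), (32))
= ((8, 5), (32))

Answer: 5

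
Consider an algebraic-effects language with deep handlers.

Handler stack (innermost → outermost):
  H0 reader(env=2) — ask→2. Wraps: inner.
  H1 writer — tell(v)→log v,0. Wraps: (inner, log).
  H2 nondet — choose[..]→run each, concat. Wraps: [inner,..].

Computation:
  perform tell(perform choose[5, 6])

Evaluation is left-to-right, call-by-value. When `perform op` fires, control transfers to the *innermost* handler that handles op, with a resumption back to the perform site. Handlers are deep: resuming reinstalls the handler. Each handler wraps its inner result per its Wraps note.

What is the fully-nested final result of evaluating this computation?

Working:
choose[5, 6] @ H2
  branch[0] choose=5:
    tell(5) @ H1 ⇒ log+=5
    H0 returns 0
    H1 returns (0, (5))
    H2 returns [(0, (5))]
  branch[1] choose=6:
    tell(6) @ H1 ⇒ log+=6
    H0 returns 0
    H1 returns (0, (6))
    H2 returns [(0, (6))]
= [(0, (5)), (0, (6))]

Answer: [(0, (5)), (0, (6))]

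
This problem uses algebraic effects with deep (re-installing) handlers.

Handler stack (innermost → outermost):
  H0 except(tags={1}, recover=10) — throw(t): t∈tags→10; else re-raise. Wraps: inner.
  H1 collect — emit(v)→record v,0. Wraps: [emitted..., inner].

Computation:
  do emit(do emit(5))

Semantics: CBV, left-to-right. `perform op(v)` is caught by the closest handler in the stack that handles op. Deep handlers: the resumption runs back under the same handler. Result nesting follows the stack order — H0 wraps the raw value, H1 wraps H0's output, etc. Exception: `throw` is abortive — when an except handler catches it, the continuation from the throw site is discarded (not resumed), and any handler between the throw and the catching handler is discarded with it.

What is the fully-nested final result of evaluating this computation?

Answer: [5, 0, 0]

Evaluation trace:
emit(5) @ H1 ⇒ out+=5
emit(0) @ H1 ⇒ out+=0
H0 returns 0
H1 returns [5, 0, 0]
= [5, 0, 0]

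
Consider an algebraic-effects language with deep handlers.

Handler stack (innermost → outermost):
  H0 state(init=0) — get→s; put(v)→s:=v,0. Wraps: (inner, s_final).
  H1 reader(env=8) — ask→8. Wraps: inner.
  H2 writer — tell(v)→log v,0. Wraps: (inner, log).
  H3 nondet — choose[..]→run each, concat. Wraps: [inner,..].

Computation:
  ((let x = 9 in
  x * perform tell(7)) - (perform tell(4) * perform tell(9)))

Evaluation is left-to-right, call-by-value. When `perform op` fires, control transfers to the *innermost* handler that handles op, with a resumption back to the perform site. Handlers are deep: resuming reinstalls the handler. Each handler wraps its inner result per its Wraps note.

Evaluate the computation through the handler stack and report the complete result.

Answer: [((0, 0), (7, 4, 9))]

Step-by-step:
tell(7) @ H2 ⇒ log+=7
tell(4) @ H2 ⇒ log+=4
tell(9) @ H2 ⇒ log+=9
H0 returns (0, 0)
H1 returns (0, 0)
H2 returns ((0, 0), (7, 4, 9))
H3 returns [((0, 0), (7, 4, 9))]
= [((0, 0), (7, 4, 9))]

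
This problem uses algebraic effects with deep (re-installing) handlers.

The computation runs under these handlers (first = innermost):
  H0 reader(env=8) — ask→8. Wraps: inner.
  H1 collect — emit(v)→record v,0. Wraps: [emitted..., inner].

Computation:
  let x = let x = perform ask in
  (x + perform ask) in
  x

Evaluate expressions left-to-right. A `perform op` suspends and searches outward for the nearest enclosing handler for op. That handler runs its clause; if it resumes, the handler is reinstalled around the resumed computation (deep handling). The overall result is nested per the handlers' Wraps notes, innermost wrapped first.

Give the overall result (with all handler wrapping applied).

Working:
ask @ H0 ⇒ 8
ask @ H0 ⇒ 8
H0 returns 16
H1 returns [16]
= [16]

Answer: [16]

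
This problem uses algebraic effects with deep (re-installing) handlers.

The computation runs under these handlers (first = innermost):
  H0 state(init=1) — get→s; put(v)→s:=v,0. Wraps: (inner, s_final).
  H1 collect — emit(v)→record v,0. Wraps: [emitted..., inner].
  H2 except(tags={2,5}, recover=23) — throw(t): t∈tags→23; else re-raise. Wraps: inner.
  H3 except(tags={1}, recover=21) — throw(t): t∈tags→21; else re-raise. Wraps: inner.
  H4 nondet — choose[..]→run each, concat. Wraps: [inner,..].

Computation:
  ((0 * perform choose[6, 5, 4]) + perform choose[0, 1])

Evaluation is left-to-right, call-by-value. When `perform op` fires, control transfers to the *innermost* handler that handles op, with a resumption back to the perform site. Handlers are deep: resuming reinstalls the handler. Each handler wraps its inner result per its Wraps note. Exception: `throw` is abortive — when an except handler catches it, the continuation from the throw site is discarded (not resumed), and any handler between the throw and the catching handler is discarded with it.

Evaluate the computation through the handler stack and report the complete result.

Working:
choose[6, 5, 4] @ H4
  branch[0] choose=6:
    choose[0, 1] @ H4
      branch[0] choose=0:
        H0 returns (0, 1)
        H1 returns [(0, 1)]
        H2 returns [(0, 1)]
        H3 returns [(0, 1)]
        H4 returns [[(0, 1)]]
      branch[1] choose=1:
        H0 returns (1, 1)
        H1 returns [(1, 1)]
        H2 returns [(1, 1)]
        H3 returns [(1, 1)]
        H4 returns [[(1, 1)]]
  branch[1] choose=5:
    choose[0, 1] @ H4
      branch[0] choose=0:
        H0 returns (0, 1)
        H1 returns [(0, 1)]
        H2 returns [(0, 1)]
        H3 returns [(0, 1)]
        H4 returns [[(0, 1)]]
      branch[1] choose=1:
        H0 returns (1, 1)
        H1 returns [(1, 1)]
        H2 returns [(1, 1)]
        H3 returns [(1, 1)]
        H4 returns [[(1, 1)]]
  branch[2] choose=4:
    choose[0, 1] @ H4
      branch[0] choose=0:
        H0 returns (0, 1)
        H1 returns [(0, 1)]
        H2 returns [(0, 1)]
        H3 returns [(0, 1)]
        H4 returns [[(0, 1)]]
      branch[1] choose=1:
        H0 returns (1, 1)
        H1 returns [(1, 1)]
        H2 returns [(1, 1)]
        H3 returns [(1, 1)]
        H4 returns [[(1, 1)]]
= [[(0, 1)], [(1, 1)], [(0, 1)], [(1, 1)], [(0, 1)], [(1, 1)]]

Answer: [[(0, 1)], [(1, 1)], [(0, 1)], [(1, 1)], [(0, 1)], [(1, 1)]]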